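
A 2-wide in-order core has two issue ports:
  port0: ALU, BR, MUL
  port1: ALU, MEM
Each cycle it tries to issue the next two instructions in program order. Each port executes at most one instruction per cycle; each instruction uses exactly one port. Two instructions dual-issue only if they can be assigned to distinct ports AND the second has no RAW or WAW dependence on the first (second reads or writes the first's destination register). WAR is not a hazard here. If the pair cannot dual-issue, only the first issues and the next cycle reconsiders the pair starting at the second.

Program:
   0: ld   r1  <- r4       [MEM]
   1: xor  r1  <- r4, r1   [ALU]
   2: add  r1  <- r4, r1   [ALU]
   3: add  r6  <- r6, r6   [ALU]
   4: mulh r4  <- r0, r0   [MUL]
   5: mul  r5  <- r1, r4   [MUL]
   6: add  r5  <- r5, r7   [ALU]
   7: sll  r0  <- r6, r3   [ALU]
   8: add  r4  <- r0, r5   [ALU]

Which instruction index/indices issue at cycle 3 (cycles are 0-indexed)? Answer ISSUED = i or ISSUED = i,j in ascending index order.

c0: i0 ld.MEM  RAW+WAW r1
c1: i1 xor.ALU  RAW+WAW r1
c2: i2,i3 add.ALU add.ALU  dual
c3: i4 mulh.MUL  no-port MUL/MUL
c4: i5 mul.MUL  RAW+WAW r5
c5: i6,i7 add.ALU sll.ALU  dual
c6: i8 add.ALU  tail

ISSUED = 4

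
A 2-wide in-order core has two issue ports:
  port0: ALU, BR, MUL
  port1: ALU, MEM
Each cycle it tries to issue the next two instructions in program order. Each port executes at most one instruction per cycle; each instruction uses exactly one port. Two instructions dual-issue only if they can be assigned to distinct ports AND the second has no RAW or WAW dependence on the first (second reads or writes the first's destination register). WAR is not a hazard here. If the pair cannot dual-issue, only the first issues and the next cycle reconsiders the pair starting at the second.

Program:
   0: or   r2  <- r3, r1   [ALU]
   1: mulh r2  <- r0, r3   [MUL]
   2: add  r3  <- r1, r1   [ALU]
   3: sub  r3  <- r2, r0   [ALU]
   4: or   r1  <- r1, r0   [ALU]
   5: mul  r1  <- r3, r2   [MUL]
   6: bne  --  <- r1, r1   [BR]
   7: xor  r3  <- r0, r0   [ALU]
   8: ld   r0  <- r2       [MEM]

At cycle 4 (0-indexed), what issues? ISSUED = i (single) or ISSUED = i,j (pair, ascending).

#0 head=0: or i0 WAW r2
#1 head=1: mulh;add i1/i2 pair
#2 head=3: sub;or i3/i4 pair
#3 head=5: mul i5 no-port MUL/BR
#4 head=6: bne;xor i6/i7 pair
#5 head=8: ld i8 tail

ISSUED = 6,7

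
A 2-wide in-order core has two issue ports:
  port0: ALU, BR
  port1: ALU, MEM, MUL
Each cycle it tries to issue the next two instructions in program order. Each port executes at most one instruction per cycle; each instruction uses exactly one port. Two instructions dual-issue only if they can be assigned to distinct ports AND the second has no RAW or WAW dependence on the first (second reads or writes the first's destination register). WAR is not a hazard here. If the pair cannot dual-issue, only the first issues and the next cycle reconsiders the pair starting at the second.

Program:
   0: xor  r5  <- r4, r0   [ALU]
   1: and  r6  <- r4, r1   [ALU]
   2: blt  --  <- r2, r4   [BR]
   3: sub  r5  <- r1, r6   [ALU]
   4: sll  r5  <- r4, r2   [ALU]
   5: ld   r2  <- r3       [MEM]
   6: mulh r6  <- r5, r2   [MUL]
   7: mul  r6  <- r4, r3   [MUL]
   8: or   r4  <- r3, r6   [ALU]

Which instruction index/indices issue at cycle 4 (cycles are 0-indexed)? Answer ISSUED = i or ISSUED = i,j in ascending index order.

ISSUED = 7

#0 head=0: xor+and i0+i1 2-wide
#1 head=2: blt+sub i2+i3 2-wide
#2 head=4: sll+ld i4+i5 2-wide
#3 head=6: mulh i6 no-port MUL/MUL
#4 head=7: mul i7 RAW r6
#5 head=8: or i8 tail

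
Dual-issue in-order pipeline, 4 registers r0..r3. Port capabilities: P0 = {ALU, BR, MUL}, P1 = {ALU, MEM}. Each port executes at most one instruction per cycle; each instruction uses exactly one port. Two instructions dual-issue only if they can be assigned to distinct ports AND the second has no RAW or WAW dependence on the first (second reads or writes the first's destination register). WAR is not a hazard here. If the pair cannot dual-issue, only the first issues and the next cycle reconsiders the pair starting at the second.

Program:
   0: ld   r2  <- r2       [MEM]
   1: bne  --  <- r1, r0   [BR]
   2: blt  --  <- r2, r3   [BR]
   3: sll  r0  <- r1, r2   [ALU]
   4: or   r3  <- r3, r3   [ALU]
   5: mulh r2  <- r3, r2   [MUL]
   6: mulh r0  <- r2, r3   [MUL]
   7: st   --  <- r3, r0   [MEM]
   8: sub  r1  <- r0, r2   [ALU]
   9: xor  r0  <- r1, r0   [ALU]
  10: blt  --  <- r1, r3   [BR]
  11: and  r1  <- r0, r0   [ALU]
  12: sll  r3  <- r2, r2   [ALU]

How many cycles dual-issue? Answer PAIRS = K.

PAIRS = 5

c0: i0,i1 ld/bne  pair
c1: i2,i3 blt/sll  pair
c2: i4 or  RAW r3
c3: i5 mulh  no-port MUL/MUL
c4: i6 mulh  RAW r0
c5: i7,i8 st/sub  pair
c6: i9,i10 xor/blt  pair
c7: i11,i12 and/sll  pair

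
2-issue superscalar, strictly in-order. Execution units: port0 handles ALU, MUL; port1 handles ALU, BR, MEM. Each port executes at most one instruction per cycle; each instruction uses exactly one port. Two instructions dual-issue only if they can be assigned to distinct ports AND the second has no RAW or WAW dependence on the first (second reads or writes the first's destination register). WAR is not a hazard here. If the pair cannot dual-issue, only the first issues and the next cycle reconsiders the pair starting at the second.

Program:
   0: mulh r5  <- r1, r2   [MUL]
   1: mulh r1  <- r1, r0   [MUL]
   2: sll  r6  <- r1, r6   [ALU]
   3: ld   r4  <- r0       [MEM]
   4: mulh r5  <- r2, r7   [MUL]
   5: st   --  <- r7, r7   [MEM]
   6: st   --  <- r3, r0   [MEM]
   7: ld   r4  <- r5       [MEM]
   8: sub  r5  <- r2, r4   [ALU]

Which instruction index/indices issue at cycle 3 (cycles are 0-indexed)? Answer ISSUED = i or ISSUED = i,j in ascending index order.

ISSUED = 4,5

[0] i0  mulh.MUL  -- no-port MUL/MUL
[1] i1  mulh.MUL  -- RAW r1
[2] i2,i3  sll.ALU/ld.MEM  -- dual
[3] i4,i5  mulh.MUL/st.MEM  -- dual
[4] i6  st.MEM  -- no-port MEM/MEM
[5] i7  ld.MEM  -- RAW r4
[6] i8  sub.ALU  -- tail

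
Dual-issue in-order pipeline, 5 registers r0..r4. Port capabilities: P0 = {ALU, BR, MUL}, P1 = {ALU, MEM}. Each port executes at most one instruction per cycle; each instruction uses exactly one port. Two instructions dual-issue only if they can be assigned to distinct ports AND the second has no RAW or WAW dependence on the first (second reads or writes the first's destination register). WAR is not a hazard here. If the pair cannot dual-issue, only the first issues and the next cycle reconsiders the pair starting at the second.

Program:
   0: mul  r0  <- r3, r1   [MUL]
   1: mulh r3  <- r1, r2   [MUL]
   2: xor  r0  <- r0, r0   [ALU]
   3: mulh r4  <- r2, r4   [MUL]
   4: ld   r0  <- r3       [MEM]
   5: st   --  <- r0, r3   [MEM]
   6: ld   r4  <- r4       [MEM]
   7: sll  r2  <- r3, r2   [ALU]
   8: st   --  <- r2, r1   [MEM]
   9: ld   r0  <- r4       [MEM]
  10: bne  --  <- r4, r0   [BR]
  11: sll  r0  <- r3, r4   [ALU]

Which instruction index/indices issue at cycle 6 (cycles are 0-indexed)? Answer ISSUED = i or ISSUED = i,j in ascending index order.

ISSUED = 9

[0] i0  mul  -- no-port MUL/MUL
[1] i1,i2  mulh/xor  -- 2-wide
[2] i3,i4  mulh/ld  -- 2-wide
[3] i5  st  -- no-port MEM/MEM
[4] i6,i7  ld/sll  -- 2-wide
[5] i8  st  -- no-port MEM/MEM
[6] i9  ld  -- RAW r0
[7] i10,i11  bne/sll  -- 2-wide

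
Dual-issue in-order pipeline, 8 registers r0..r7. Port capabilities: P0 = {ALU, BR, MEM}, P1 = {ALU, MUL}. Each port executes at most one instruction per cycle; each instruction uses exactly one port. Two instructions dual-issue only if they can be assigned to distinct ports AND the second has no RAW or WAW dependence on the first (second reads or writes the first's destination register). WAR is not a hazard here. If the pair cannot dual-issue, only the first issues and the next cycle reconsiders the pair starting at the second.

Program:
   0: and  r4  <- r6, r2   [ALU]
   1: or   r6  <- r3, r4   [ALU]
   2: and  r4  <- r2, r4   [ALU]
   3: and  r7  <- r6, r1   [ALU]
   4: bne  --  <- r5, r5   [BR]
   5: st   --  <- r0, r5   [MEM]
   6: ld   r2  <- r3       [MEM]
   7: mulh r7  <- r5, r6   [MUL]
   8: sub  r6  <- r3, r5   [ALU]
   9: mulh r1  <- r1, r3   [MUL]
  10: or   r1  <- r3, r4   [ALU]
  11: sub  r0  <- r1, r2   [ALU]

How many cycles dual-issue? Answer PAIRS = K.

t=0 i0:and ; RAW r4
t=1 i1+i2:or and ; pair
t=2 i3+i4:and bne ; pair
t=3 i5:st ; no-port MEM/MEM
t=4 i6+i7:ld mulh ; pair
t=5 i8+i9:sub mulh ; pair
t=6 i10:or ; RAW r1
t=7 i11:sub ; tail

PAIRS = 4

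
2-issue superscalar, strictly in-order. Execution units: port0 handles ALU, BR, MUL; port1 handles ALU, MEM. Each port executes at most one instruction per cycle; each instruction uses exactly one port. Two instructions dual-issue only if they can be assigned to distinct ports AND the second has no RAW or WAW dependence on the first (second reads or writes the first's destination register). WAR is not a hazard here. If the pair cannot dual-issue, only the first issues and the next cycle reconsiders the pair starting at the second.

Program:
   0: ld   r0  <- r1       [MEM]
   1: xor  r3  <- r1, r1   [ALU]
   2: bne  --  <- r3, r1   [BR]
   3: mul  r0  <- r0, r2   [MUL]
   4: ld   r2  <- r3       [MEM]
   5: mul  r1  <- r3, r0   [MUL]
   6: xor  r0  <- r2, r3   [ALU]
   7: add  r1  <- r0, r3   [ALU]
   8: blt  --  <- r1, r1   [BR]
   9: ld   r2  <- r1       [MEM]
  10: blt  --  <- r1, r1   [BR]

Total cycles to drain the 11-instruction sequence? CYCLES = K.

CYCLES = 7

0. ld/xor @i0/i1  | pair
1. bne @i2  | no-port BR/MUL
2. mul/ld @i3/i4  | pair
3. mul/xor @i5/i6  | pair
4. add @i7  | RAW r1
5. blt/ld @i8/i9  | pair
6. blt @i10  | tail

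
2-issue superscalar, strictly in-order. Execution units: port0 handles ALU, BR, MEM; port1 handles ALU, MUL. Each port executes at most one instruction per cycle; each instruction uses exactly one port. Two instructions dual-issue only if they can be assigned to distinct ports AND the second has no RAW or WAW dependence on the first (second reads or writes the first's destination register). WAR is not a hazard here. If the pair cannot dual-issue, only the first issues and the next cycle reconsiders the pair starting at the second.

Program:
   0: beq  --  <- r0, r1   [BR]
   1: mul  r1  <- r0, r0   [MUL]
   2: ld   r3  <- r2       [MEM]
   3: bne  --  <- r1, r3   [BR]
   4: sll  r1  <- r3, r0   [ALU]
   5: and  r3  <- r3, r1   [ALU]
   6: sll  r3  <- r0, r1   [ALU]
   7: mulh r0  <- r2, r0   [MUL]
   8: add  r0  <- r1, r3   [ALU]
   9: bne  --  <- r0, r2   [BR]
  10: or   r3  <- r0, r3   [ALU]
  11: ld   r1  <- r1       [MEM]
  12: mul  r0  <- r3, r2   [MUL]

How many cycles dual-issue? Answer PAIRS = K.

[0] i0/i1  beq;mul  -- 2-wide
[1] i2  ld  -- no-port MEM/BR
[2] i3/i4  bne;sll  -- 2-wide
[3] i5  and  -- WAW r3
[4] i6/i7  sll;mulh  -- 2-wide
[5] i8  add  -- RAW r0
[6] i9/i10  bne;or  -- 2-wide
[7] i11/i12  ld;mul  -- 2-wide

PAIRS = 5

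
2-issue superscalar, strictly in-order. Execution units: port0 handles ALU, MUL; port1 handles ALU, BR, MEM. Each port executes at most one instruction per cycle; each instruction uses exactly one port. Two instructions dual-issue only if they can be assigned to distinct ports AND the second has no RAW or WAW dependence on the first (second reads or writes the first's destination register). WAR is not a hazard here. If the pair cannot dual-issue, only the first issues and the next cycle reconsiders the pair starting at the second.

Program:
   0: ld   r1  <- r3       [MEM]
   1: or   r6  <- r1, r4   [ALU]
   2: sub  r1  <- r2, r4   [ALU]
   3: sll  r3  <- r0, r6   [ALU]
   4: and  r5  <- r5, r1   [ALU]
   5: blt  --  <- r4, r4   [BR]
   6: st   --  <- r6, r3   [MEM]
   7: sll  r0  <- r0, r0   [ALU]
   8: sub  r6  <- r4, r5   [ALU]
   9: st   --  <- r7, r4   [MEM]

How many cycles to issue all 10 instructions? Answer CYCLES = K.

CYCLES = 6

#0 head=0: ld i0 RAW r1
#1 head=1: or+sub i1/i2 2-wide
#2 head=3: sll+and i3/i4 2-wide
#3 head=5: blt i5 no-port BR/MEM
#4 head=6: st+sll i6/i7 2-wide
#5 head=8: sub+st i8/i9 2-wide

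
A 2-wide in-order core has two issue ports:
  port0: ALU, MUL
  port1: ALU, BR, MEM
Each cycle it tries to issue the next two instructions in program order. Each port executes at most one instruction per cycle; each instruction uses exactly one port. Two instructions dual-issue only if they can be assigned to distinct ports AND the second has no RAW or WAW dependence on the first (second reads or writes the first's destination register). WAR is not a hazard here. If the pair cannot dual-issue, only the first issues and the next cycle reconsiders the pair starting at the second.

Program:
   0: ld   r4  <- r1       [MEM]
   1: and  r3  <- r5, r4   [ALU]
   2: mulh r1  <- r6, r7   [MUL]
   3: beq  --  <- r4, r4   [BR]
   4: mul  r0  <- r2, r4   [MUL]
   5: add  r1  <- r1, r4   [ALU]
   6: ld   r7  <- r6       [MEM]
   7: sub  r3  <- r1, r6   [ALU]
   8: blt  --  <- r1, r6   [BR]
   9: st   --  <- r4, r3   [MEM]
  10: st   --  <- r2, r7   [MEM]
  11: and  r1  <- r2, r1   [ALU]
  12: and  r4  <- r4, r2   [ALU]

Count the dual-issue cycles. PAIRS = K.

  cy0 -> i0 (ld.MEM) RAW r4
  cy1 -> i1+i2 (and.ALU+mulh.MUL) dual
  cy2 -> i3+i4 (beq.BR+mul.MUL) dual
  cy3 -> i5+i6 (add.ALU+ld.MEM) dual
  cy4 -> i7+i8 (sub.ALU+blt.BR) dual
  cy5 -> i9 (st.MEM) no-port MEM/MEM
  cy6 -> i10+i11 (st.MEM+and.ALU) dual
  cy7 -> i12 (and.ALU) tail

PAIRS = 5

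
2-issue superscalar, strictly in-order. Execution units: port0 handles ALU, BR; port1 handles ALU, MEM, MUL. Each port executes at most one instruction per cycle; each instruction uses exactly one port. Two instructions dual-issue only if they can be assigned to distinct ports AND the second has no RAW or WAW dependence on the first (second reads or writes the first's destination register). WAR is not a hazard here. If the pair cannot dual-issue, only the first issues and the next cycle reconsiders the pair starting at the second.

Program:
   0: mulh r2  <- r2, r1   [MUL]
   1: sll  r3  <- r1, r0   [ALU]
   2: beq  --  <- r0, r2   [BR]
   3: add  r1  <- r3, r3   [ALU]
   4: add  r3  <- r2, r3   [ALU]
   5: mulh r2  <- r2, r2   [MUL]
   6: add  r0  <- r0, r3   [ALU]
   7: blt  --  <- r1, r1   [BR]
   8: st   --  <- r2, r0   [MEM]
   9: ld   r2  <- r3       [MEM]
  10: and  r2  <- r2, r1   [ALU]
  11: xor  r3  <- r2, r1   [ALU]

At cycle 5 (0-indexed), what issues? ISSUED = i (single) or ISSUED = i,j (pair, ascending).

t=0 i0+i1:mulh.MUL+sll.ALU ; dual
t=1 i2+i3:beq.BR+add.ALU ; dual
t=2 i4+i5:add.ALU+mulh.MUL ; dual
t=3 i6+i7:add.ALU+blt.BR ; dual
t=4 i8:st.MEM ; no-port MEM/MEM
t=5 i9:ld.MEM ; RAW+WAW r2
t=6 i10:and.ALU ; RAW r2
t=7 i11:xor.ALU ; tail

ISSUED = 9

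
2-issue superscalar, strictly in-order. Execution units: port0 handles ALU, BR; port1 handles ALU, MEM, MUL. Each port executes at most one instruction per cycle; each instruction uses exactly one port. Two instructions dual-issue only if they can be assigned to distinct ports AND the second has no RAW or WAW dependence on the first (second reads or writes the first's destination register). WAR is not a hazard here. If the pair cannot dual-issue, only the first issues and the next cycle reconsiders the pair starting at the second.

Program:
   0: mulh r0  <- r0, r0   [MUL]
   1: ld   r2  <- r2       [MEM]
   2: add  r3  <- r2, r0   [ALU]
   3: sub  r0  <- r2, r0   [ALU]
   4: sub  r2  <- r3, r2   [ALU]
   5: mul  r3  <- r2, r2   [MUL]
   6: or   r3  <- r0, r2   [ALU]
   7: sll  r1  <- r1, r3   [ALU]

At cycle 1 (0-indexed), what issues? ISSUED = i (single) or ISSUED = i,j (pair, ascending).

t=0 i0:mulh.MUL ; no-port MUL/MEM
t=1 i1:ld.MEM ; RAW r2
t=2 i2,i3:add.ALU/sub.ALU ; pair
t=3 i4:sub.ALU ; RAW r2
t=4 i5:mul.MUL ; WAW r3
t=5 i6:or.ALU ; RAW r3
t=6 i7:sll.ALU ; tail

ISSUED = 1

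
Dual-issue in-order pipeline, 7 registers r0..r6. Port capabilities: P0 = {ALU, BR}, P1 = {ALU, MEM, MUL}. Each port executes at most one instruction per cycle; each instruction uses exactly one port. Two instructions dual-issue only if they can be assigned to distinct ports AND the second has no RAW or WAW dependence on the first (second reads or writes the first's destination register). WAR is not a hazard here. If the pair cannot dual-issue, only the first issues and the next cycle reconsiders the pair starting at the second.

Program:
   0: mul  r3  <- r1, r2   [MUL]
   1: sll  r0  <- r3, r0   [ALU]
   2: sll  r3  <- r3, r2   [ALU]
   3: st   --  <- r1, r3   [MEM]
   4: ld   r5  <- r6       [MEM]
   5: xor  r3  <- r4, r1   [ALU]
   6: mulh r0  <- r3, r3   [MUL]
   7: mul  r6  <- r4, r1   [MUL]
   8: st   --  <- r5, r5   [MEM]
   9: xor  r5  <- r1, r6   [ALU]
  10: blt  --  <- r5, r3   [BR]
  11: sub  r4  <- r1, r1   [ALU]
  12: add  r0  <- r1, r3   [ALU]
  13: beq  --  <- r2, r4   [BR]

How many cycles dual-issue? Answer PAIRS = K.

#0 head=0: mul.MUL i0 RAW r3
#1 head=1: sll.ALU/sll.ALU i1/i2 2-wide
#2 head=3: st.MEM i3 no-port MEM/MEM
#3 head=4: ld.MEM/xor.ALU i4/i5 2-wide
#4 head=6: mulh.MUL i6 no-port MUL/MUL
#5 head=7: mul.MUL i7 no-port MUL/MEM
#6 head=8: st.MEM/xor.ALU i8/i9 2-wide
#7 head=10: blt.BR/sub.ALU i10/i11 2-wide
#8 head=12: add.ALU/beq.BR i12/i13 2-wide

PAIRS = 5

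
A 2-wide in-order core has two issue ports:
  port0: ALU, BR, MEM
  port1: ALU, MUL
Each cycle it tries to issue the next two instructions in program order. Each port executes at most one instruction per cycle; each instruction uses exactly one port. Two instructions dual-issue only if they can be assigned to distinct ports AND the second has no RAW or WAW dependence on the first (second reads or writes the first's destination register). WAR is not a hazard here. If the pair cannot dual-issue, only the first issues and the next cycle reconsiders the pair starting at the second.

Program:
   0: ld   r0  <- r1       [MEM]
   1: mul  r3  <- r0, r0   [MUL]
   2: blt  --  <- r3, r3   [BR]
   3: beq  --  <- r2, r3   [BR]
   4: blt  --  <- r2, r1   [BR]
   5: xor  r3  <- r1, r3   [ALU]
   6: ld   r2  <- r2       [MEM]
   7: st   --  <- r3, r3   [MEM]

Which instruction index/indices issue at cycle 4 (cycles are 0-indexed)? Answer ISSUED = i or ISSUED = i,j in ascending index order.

0. ld.MEM @i0  | RAW r0
1. mul.MUL @i1  | RAW r3
2. blt.BR @i2  | no-port BR/BR
3. beq.BR @i3  | no-port BR/BR
4. blt.BR xor.ALU @i4+i5  | 2-wide
5. ld.MEM @i6  | no-port MEM/MEM
6. st.MEM @i7  | tail

ISSUED = 4,5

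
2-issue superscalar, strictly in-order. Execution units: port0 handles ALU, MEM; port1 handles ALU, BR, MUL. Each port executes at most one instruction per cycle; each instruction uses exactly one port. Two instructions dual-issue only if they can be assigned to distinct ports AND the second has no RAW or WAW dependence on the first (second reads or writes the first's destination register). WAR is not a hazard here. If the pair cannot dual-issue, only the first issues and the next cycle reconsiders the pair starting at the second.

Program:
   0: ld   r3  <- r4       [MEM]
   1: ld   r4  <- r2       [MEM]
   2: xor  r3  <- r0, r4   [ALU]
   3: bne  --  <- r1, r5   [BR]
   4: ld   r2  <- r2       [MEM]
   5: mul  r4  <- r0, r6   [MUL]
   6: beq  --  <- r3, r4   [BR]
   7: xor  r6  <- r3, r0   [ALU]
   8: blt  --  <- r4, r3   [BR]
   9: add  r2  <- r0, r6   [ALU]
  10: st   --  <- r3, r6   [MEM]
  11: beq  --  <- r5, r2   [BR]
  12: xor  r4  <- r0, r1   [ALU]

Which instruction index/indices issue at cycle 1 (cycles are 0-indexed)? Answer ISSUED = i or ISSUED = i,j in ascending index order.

[0] i0  ld  -- no-port MEM/MEM
[1] i1  ld  -- RAW r4
[2] i2&i3  xor/bne  -- 2-wide
[3] i4&i5  ld/mul  -- 2-wide
[4] i6&i7  beq/xor  -- 2-wide
[5] i8&i9  blt/add  -- 2-wide
[6] i10&i11  st/beq  -- 2-wide
[7] i12  xor  -- tail

ISSUED = 1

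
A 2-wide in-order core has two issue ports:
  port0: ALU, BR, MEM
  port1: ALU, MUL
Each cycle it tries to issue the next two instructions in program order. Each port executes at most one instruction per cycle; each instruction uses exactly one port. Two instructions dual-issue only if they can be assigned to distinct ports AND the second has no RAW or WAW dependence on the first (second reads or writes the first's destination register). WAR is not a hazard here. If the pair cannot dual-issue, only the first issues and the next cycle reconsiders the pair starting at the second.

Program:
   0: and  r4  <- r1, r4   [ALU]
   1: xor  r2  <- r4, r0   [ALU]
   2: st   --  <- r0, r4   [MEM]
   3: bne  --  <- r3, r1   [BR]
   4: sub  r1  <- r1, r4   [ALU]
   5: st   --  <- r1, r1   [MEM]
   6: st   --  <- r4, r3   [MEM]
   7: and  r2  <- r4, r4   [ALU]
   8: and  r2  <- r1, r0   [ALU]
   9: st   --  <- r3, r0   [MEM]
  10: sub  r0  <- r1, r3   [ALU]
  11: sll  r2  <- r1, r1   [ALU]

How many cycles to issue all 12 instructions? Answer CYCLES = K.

CYCLES = 7

#0 head=0: and.ALU i0 RAW r4
#1 head=1: xor.ALU/st.MEM i1&i2 2-wide
#2 head=3: bne.BR/sub.ALU i3&i4 2-wide
#3 head=5: st.MEM i5 no-port MEM/MEM
#4 head=6: st.MEM/and.ALU i6&i7 2-wide
#5 head=8: and.ALU/st.MEM i8&i9 2-wide
#6 head=10: sub.ALU/sll.ALU i10&i11 2-wide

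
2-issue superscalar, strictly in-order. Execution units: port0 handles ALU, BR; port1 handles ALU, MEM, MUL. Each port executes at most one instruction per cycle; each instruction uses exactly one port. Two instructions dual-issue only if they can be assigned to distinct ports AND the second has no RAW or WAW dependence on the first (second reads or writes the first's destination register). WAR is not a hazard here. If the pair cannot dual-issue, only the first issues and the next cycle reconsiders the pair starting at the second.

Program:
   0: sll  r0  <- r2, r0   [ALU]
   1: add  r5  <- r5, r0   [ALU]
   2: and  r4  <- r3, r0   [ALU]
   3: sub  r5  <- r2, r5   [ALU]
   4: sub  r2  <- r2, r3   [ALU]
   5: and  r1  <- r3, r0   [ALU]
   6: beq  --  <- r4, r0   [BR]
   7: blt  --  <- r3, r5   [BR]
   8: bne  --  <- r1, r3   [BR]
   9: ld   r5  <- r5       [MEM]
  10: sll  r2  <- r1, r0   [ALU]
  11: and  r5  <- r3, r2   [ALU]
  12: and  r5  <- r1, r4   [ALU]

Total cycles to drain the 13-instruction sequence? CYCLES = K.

  cy0 -> i0 (sll) RAW r0
  cy1 -> i1&i2 (add and) dual
  cy2 -> i3&i4 (sub sub) dual
  cy3 -> i5&i6 (and beq) dual
  cy4 -> i7 (blt) no-port BR/BR
  cy5 -> i8&i9 (bne ld) dual
  cy6 -> i10 (sll) RAW r2
  cy7 -> i11 (and) WAW r5
  cy8 -> i12 (and) tail

CYCLES = 9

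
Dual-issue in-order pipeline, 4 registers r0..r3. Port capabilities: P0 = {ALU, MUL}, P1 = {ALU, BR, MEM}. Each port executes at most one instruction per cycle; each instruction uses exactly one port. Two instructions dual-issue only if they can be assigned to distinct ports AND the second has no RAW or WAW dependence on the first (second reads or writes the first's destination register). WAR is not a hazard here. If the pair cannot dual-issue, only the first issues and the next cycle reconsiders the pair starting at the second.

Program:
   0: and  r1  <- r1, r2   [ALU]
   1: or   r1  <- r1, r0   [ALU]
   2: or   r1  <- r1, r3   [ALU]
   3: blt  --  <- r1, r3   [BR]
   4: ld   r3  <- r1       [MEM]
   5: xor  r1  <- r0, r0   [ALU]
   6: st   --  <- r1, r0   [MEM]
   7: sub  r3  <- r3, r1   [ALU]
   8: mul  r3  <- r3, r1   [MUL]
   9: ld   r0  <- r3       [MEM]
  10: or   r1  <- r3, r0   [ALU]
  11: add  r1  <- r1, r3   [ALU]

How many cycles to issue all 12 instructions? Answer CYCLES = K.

0. and @i0  | RAW+WAW r1
1. or @i1  | RAW+WAW r1
2. or @i2  | RAW r1
3. blt @i3  | no-port BR/MEM
4. ld+xor @i4+i5  | pair
5. st+sub @i6+i7  | pair
6. mul @i8  | RAW r3
7. ld @i9  | RAW r0
8. or @i10  | RAW+WAW r1
9. add @i11  | tail

CYCLES = 10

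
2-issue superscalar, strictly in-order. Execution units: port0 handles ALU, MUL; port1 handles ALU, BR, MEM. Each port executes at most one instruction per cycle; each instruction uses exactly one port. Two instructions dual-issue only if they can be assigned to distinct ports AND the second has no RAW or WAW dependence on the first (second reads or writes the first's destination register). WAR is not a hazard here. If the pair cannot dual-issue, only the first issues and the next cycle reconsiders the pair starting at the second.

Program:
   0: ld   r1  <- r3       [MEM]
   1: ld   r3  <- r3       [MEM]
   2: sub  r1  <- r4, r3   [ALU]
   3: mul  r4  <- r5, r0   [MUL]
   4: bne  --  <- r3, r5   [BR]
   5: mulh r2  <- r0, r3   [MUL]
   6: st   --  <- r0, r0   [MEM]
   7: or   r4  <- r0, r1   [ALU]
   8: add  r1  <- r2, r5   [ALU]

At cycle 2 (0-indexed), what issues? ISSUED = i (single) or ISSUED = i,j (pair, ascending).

ISSUED = 2,3

#0 head=0: ld.MEM i0 no-port MEM/MEM
#1 head=1: ld.MEM i1 RAW r3
#2 head=2: sub.ALU mul.MUL i2&i3 pair
#3 head=4: bne.BR mulh.MUL i4&i5 pair
#4 head=6: st.MEM or.ALU i6&i7 pair
#5 head=8: add.ALU i8 tail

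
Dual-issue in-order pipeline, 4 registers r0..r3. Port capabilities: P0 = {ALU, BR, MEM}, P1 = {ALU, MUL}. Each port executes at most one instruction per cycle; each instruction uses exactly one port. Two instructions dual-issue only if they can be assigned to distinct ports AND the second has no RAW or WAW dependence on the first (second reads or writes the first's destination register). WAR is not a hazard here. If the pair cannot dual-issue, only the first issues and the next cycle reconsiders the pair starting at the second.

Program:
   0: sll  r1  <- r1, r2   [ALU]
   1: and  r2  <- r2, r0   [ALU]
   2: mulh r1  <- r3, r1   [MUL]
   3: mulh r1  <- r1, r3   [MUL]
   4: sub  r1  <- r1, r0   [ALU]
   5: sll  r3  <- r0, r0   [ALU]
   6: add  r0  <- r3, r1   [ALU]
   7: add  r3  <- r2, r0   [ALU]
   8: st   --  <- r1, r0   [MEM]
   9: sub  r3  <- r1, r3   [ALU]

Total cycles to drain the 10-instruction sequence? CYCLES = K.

[0] i0,i1  sll/and  -- 2-wide
[1] i2  mulh  -- no-port MUL/MUL
[2] i3  mulh  -- RAW+WAW r1
[3] i4,i5  sub/sll  -- 2-wide
[4] i6  add  -- RAW r0
[5] i7,i8  add/st  -- 2-wide
[6] i9  sub  -- tail

CYCLES = 7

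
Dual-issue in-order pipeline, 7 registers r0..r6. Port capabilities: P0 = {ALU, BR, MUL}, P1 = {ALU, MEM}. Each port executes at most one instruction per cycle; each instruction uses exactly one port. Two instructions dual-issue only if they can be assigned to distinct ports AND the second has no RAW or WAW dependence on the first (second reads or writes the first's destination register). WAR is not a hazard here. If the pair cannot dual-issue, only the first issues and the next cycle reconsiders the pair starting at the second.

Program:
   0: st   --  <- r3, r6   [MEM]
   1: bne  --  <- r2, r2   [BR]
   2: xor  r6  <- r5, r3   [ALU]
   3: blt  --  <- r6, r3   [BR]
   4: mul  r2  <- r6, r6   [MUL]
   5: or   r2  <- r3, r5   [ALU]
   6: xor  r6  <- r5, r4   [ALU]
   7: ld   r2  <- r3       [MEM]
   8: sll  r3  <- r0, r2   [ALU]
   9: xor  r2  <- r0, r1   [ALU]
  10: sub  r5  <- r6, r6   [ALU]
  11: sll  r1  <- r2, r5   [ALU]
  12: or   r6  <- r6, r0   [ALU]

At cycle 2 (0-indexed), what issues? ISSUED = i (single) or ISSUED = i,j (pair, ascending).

c0: i0/i1 st.MEM;bne.BR  pair
c1: i2 xor.ALU  RAW r6
c2: i3 blt.BR  no-port BR/MUL
c3: i4 mul.MUL  WAW r2
c4: i5/i6 or.ALU;xor.ALU  pair
c5: i7 ld.MEM  RAW r2
c6: i8/i9 sll.ALU;xor.ALU  pair
c7: i10 sub.ALU  RAW r5
c8: i11/i12 sll.ALU;or.ALU  pair

ISSUED = 3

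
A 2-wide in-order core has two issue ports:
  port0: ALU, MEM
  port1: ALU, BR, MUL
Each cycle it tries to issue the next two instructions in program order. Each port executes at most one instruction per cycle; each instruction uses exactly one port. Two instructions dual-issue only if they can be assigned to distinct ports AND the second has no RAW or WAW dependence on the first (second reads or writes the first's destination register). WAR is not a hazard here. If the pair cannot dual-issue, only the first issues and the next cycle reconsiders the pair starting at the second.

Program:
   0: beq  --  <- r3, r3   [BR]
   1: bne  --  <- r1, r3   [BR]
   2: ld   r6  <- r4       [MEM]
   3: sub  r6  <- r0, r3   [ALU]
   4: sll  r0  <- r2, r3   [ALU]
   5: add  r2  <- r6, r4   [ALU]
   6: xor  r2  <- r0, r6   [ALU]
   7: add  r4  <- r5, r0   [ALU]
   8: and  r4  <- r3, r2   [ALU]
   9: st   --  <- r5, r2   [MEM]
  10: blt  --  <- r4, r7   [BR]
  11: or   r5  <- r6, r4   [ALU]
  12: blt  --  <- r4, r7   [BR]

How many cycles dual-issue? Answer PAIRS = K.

PAIRS = 5

#0 head=0: beq i0 no-port BR/BR
#1 head=1: bne ld i1+i2 2-wide
#2 head=3: sub sll i3+i4 2-wide
#3 head=5: add i5 WAW r2
#4 head=6: xor add i6+i7 2-wide
#5 head=8: and st i8+i9 2-wide
#6 head=10: blt or i10+i11 2-wide
#7 head=12: blt i12 tail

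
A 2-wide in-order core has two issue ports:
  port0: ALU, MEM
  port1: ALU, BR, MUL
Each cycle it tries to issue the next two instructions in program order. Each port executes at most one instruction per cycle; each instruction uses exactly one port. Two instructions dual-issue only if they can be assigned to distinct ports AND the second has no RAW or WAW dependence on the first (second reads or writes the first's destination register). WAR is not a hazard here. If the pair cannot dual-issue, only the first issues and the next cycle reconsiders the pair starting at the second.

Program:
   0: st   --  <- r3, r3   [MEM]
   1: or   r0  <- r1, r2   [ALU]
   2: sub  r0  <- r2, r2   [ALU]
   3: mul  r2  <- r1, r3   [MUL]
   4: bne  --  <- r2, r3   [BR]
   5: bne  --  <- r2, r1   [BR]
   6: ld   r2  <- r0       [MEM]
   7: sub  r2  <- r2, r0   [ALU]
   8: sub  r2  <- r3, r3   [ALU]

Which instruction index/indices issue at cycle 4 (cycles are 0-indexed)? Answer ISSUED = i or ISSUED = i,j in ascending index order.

0. st;or @i0+i1  | dual
1. sub;mul @i2+i3  | dual
2. bne @i4  | no-port BR/BR
3. bne;ld @i5+i6  | dual
4. sub @i7  | WAW r2
5. sub @i8  | tail

ISSUED = 7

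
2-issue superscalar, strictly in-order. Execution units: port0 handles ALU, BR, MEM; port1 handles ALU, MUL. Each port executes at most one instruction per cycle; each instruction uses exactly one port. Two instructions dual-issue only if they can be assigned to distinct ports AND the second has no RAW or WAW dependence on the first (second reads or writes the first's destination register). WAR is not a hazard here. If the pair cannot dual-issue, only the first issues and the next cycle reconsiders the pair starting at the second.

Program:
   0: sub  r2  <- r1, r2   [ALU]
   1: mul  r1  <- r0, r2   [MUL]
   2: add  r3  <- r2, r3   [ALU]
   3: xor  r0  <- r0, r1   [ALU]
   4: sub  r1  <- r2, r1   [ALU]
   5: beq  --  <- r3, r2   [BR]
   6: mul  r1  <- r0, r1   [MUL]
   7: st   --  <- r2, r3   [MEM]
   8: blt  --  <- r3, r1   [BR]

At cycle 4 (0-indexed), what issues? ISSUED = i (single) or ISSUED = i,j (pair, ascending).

#0 head=0: sub.ALU i0 RAW r2
#1 head=1: mul.MUL add.ALU i1/i2 2-wide
#2 head=3: xor.ALU sub.ALU i3/i4 2-wide
#3 head=5: beq.BR mul.MUL i5/i6 2-wide
#4 head=7: st.MEM i7 no-port MEM/BR
#5 head=8: blt.BR i8 tail

ISSUED = 7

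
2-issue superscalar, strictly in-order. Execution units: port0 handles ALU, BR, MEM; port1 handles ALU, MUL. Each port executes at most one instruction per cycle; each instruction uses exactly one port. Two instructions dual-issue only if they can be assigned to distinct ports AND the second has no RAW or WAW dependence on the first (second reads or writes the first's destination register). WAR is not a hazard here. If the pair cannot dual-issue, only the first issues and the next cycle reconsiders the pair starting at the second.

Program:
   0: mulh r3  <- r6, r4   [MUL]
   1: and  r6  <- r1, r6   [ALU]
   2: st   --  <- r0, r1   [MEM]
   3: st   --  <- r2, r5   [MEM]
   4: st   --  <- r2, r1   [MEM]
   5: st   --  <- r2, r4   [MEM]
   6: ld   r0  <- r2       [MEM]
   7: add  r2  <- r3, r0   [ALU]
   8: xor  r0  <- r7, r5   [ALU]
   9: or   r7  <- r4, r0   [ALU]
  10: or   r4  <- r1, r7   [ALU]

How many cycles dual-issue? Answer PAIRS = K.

c0: i0/i1 mulh.MUL/and.ALU  2-wide
c1: i2 st.MEM  no-port MEM/MEM
c2: i3 st.MEM  no-port MEM/MEM
c3: i4 st.MEM  no-port MEM/MEM
c4: i5 st.MEM  no-port MEM/MEM
c5: i6 ld.MEM  RAW r0
c6: i7/i8 add.ALU/xor.ALU  2-wide
c7: i9 or.ALU  RAW r7
c8: i10 or.ALU  tail

PAIRS = 2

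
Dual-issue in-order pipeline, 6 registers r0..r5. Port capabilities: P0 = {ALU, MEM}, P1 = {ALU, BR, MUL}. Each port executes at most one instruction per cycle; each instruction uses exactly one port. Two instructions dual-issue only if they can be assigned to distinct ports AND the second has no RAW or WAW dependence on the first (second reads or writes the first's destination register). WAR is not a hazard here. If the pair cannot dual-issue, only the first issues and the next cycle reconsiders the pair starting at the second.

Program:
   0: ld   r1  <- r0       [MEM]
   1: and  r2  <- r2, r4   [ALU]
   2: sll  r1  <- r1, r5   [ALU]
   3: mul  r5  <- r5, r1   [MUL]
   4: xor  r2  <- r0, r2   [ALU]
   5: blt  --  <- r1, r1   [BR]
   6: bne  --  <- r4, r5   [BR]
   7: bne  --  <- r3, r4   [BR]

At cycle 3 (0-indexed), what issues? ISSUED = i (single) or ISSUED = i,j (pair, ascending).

ISSUED = 5

#0 head=0: ld+and i0,i1 dual
#1 head=2: sll i2 RAW r1
#2 head=3: mul+xor i3,i4 dual
#3 head=5: blt i5 no-port BR/BR
#4 head=6: bne i6 no-port BR/BR
#5 head=7: bne i7 tail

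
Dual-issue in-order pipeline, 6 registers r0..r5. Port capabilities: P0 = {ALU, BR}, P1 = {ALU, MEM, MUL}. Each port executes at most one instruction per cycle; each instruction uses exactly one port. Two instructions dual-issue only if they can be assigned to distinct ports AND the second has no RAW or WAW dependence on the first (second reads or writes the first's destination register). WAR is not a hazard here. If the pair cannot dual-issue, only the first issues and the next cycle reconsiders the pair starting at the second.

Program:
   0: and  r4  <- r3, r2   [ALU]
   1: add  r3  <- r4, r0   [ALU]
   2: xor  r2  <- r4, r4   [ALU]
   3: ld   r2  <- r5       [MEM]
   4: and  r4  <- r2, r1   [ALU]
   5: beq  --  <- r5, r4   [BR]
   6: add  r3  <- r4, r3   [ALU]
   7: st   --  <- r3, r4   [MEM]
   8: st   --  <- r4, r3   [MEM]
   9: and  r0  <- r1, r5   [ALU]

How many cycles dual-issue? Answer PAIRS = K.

PAIRS = 3

[0] i0  and.ALU  -- RAW r4
[1] i1+i2  add.ALU/xor.ALU  -- dual
[2] i3  ld.MEM  -- RAW r2
[3] i4  and.ALU  -- RAW r4
[4] i5+i6  beq.BR/add.ALU  -- dual
[5] i7  st.MEM  -- no-port MEM/MEM
[6] i8+i9  st.MEM/and.ALU  -- dual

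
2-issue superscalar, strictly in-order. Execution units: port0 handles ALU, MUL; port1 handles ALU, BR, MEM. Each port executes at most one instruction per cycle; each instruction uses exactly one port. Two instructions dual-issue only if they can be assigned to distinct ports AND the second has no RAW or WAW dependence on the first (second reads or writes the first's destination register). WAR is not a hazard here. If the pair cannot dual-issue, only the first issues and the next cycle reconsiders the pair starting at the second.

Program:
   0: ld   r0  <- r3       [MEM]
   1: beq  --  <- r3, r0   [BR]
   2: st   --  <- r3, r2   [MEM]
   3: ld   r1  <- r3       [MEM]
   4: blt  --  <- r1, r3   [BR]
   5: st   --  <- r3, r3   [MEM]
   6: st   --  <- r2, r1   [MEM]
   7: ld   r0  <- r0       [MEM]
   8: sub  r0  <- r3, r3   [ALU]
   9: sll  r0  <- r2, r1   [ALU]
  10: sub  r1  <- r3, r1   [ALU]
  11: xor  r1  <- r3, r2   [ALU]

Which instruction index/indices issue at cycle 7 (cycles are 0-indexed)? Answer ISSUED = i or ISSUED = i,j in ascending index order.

t=0 i0:ld ; no-port MEM/BR
t=1 i1:beq ; no-port BR/MEM
t=2 i2:st ; no-port MEM/MEM
t=3 i3:ld ; no-port MEM/BR
t=4 i4:blt ; no-port BR/MEM
t=5 i5:st ; no-port MEM/MEM
t=6 i6:st ; no-port MEM/MEM
t=7 i7:ld ; WAW r0
t=8 i8:sub ; WAW r0
t=9 i9+i10:sll+sub ; 2-wide
t=10 i11:xor ; tail

ISSUED = 7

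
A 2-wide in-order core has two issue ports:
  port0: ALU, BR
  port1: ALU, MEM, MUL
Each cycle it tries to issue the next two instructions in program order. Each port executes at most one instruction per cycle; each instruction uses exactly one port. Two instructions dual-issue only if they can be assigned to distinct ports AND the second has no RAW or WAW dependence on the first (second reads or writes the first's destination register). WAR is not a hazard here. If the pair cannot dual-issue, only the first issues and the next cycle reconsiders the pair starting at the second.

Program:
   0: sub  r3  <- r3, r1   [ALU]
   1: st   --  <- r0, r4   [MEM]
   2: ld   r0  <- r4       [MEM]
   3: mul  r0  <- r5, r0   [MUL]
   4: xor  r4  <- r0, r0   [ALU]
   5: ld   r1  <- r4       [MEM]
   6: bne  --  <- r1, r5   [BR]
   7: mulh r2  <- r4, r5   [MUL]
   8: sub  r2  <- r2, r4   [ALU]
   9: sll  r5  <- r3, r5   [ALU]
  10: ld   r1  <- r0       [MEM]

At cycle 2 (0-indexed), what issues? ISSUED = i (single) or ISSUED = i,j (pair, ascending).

ISSUED = 3

0. sub.ALU+st.MEM @i0,i1  | 2-wide
1. ld.MEM @i2  | no-port MEM/MUL
2. mul.MUL @i3  | RAW r0
3. xor.ALU @i4  | RAW r4
4. ld.MEM @i5  | RAW r1
5. bne.BR+mulh.MUL @i6,i7  | 2-wide
6. sub.ALU+sll.ALU @i8,i9  | 2-wide
7. ld.MEM @i10  | tail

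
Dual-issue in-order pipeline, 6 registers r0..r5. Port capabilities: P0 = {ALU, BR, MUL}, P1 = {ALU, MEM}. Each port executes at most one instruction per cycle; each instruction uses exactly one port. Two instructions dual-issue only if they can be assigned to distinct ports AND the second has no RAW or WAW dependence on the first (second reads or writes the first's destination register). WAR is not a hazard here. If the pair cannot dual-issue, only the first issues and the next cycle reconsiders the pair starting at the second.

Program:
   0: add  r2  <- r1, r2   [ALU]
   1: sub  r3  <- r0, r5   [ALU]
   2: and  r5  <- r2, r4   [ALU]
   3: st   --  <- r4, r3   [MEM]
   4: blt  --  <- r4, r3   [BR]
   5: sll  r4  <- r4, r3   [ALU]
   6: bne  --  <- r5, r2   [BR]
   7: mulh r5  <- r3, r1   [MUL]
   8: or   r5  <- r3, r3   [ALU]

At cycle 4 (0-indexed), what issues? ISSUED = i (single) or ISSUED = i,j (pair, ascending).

t=0 i0/i1:add.ALU/sub.ALU ; 2-wide
t=1 i2/i3:and.ALU/st.MEM ; 2-wide
t=2 i4/i5:blt.BR/sll.ALU ; 2-wide
t=3 i6:bne.BR ; no-port BR/MUL
t=4 i7:mulh.MUL ; WAW r5
t=5 i8:or.ALU ; tail

ISSUED = 7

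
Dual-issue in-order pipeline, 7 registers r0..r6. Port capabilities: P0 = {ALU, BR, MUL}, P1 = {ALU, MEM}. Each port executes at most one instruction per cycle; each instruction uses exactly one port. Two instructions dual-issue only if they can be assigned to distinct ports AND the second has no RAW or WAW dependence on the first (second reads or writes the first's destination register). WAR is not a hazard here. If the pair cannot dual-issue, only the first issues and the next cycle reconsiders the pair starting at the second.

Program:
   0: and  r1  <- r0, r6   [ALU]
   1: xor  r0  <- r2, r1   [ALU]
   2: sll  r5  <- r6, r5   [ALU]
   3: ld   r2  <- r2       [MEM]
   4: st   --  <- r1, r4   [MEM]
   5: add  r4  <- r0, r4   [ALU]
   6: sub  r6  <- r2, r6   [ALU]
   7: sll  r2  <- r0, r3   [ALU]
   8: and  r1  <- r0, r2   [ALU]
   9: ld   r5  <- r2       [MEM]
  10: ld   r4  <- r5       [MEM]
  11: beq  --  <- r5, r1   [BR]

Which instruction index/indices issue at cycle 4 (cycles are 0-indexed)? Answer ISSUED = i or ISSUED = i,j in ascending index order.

  cy0 -> i0 (and.ALU) RAW r1
  cy1 -> i1/i2 (xor.ALU/sll.ALU) pair
  cy2 -> i3 (ld.MEM) no-port MEM/MEM
  cy3 -> i4/i5 (st.MEM/add.ALU) pair
  cy4 -> i6/i7 (sub.ALU/sll.ALU) pair
  cy5 -> i8/i9 (and.ALU/ld.MEM) pair
  cy6 -> i10/i11 (ld.MEM/beq.BR) pair

ISSUED = 6,7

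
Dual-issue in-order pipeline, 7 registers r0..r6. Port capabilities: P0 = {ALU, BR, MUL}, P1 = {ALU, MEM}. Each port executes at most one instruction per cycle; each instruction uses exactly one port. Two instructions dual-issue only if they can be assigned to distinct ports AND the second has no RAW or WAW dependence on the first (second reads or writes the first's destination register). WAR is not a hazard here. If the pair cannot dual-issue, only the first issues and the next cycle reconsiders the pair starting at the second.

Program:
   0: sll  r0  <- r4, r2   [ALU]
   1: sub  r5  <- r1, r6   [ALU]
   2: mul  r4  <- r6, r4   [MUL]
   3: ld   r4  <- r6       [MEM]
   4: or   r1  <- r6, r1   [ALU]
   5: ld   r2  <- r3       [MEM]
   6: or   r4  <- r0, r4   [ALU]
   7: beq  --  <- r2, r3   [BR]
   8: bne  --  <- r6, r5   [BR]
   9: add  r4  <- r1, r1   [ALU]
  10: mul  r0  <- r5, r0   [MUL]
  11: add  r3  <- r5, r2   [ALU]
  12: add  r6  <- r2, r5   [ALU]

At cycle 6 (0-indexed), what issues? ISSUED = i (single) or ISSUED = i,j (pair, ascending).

t=0 i0/i1:sll/sub ; dual
t=1 i2:mul ; WAW r4
t=2 i3/i4:ld/or ; dual
t=3 i5/i6:ld/or ; dual
t=4 i7:beq ; no-port BR/BR
t=5 i8/i9:bne/add ; dual
t=6 i10/i11:mul/add ; dual
t=7 i12:add ; tail

ISSUED = 10,11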